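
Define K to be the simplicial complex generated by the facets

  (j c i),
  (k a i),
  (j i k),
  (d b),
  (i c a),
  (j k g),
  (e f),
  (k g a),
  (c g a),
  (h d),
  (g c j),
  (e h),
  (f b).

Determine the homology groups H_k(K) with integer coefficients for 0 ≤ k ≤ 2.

Order the vertices as a < b < c < d < e < f < g < h < i < j < k. Listing each simplex with vertices in this order, K has dimension 2 with simplices:

  0-simplices (11): a, b, c, d, e, f, g, h, i, j, k
  1-simplices (17): ac, ag, ai, ak, bd, bf, cg, ci, cj, dh, ef, eh, gj, gk, ij, ik, jk
  2-simplices (8): acg, aci, agk, aik, cgj, cij, gjk, ijk

so the chain groups are C_0 ≅ Z^11, C_1 ≅ Z^17, C_2 ≅ Z^8.

The boundary map ∂_1: C_1 → C_0 maps an edge to its endpoints' difference, ∂[p,q] = q − p.
As a 11×17 matrix over Z this has rank 9, with invariant factors (1,1,1,1,1,1,1,1,1).

Boundary ∂_2: C_2 → C_1 sends each 2-simplex [p,q,r] to [q,r] − [p,r] + [p,q]. For instance
  ∂cgj = gj − cj + cg,
  ∂agk = gk − ak + ag.
The 17×8 boundary matrix has rank 7 and Smith normal form diag(1,1,1,1,1,1,1).

From H_k ≅ ker(∂_k) / im(∂_{k+1}) we obtain:

  H_0: rank C_0 − rank ∂_1 = 11 − 9 = 2, and the invariant factors of ∂_1 are all 1, so H_0 = Z^2.
  H_1: rank ker ∂_1 − rank ∂_2 = (17 − 9) − 7 = 1, and the invariant factors of ∂_2 are all 1, so H_1 = Z.
  H_2: rank ker ∂_2 − rank ∂_3 = (8 − 7) − 0 = 1, and there is no ∂_3, so H_2 = Z.

As a check, the Euler characteristic is 11 − 17 + 8 = 2, which agrees with 2 − 1 + 1 = 2.

H_0 = Z^2,  H_1 = Z,  H_2 = Z.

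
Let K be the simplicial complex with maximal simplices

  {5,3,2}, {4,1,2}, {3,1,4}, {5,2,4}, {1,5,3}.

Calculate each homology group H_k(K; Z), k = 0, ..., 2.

Fix the vertex order 1 < 2 < 3 < 4 < 5 and write every simplex with vertices in increasing order. Then dim K = 2 and the simplices of K are:

  0-simplices (5): [1], [2], [3], [4], [5]
  1-simplices (10): [1,2], [1,3], [1,4], [1,5], [2,3], [2,4], [2,5], [3,4], [3,5], [4,5]
  2-simplices (5): [1,2,4], [1,3,4], [1,3,5], [2,3,5], [2,4,5]

Hence C_0 ≅ Z^5, C_1 ≅ Z^10, C_2 ≅ Z^5.

The boundary map ∂_1: C_1 → C_0 maps an edge to its endpoints' difference, ∂[p,q] = q − p.
As a 5×10 matrix over Z this has rank 4, with invariant factors (1,1,1,1).

The boundary map ∂_2: C_2 → C_1 acts by ∂[p,q,r] = [q,r] − [p,r] + [p,q]. For instance
  ∂[1,2,4] = [2,4] − [1,4] + [1,2],
  ∂[2,4,5] = [4,5] − [2,5] + [2,4].
This gives a 10×5 integer matrix of rank 5; reducing to Smith normal form yields diagonal entries (1,1,1,1,1).

From H_k ≅ ker(∂_k) / im(∂_{k+1}) we obtain:

  H_0: rank C_0 − rank ∂_1 = 5 − 4 = 1, and the invariant factors of ∂_1 are all 1, so H_0 = Z.
  H_1: rank ker ∂_1 − rank ∂_2 = (10 − 4) − 5 = 1, and the invariant factors of ∂_2 are all 1, so H_1 = Z.
  H_2: rank ker ∂_2 − rank ∂_3 = (5 − 5) − 0 = 0, and there is no ∂_3, so H_2 = 0.

As a check, the Euler characteristic is 5 − 10 + 5 = 0, which agrees with 1 − 1 + 0 = 0.

H_0 ≅ Z,  H_1 ≅ Z,  H_2 = 0.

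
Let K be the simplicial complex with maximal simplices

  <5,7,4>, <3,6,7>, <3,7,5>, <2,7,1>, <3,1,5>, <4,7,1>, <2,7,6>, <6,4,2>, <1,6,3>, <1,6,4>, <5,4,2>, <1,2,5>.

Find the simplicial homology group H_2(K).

H_2 = 0.

Take the total order 1 < 2 < 3 < 4 < 5 < 6 < 7 on the vertex set. Then K (dimension 2) consists of the simplices:

  0-simplices (7): [1], [2], [3], [4], [5], [6], [7]
  1-simplices (18): [1,2], [1,3], [1,4], [1,5], [1,6], [1,7], [2,4], [2,5], [2,6], [2,7], [3,5], [3,6], [3,7], [4,5], [4,6], [4,7], [5,7], [6,7]
  2-simplices (12): [1,2,5], [1,2,7], [1,3,5], [1,3,6], [1,4,6], [1,4,7], [2,4,5], [2,4,6], [2,6,7], [3,5,7], [3,6,7], [4,5,7]

so the chain groups are C_0 ≅ Z^7, C_1 ≅ Z^18, C_2 ≅ Z^12.

The boundary map ∂_1: C_1 → C_0 maps an edge to its endpoints' difference, ∂[p,q] = q − p. For instance
  ∂[1,4] = [4] − [1].
This gives a 7×18 integer matrix of rank 6; reducing to Smith normal form yields diagonal entries (1,1,1,1,1,1).

∂_2: C_2 → C_1 acts by ∂[p,q,r] = [q,r] − [p,r] + [p,q]. For instance
  ∂[1,2,5] = [2,5] − [1,5] + [1,2],
  ∂[1,4,7] = [4,7] − [1,7] + [1,4].
The resulting 18×12 matrix has rank 12, and its Smith normal form has invariant factors (1,1,1,1,1,1,1,1,1,1,1,2).

From H_k ≅ ker(∂_k) / im(∂_{k+1}) we obtain:

  H_2: rank ker ∂_2 − rank ∂_3 = (12 − 12) − 0 = 0, and there is no ∂_3, so H_2 = 0.

(K is a triangulation of the real projective plane RP^2.)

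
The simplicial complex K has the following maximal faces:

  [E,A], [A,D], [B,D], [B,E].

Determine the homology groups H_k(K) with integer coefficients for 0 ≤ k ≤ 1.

H_0 = Z,  H_1 = Z.

Take the total order A < B < D < E on the vertex set. Then K (dimension 1) consists of the simplices:

  0-simplices (4): A, B, D, E
  1-simplices (4): AD, AE, BD, BE

Hence C_0 ≅ Z^4, C_1 ≅ Z^4.

The boundary map ∂_1: C_1 → C_0 is given by ∂[p,q] = [q] − [p]. For instance
  ∂AE = E − A.
As a 4×4 matrix over Z this has rank 3, with invariant factors (1,1,1).

From H_k ≅ ker(∂_k) / im(∂_{k+1}) we obtain:

  H_0: rank C_0 − rank ∂_1 = 4 − 3 = 1, and the invariant factors of ∂_1 are all 1, so H_0 ≅ Z.
  H_1: rank ker ∂_1 − rank ∂_2 = (4 − 3) − 0 = 1, and there is no ∂_2, so H_1 ≅ Z.

(K is a triangulation of the circle S^1.)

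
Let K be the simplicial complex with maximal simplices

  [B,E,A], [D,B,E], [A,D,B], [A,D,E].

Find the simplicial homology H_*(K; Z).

H_0 ≅ Z,  H_1 = 0,  H_2 ≅ Z.

K has 4 vertices, 6 edges, 4 triangles.
rank ∂_0 = 0, rank ∂_1 = 3 ⇒ b_0 = 4 − 0 − 3 = 1; all invariant factors of ∂_1 are 1 so no torsion. So H_0 = Z.
rank ∂_1 = 3, rank ∂_2 = 3 ⇒ b_1 = 6 − 3 − 3 = 0; all invariant factors of ∂_2 are 1 so no torsion. So H_1 = 0.
rank ∂_2 = 3, rank ∂_3 = 0 ⇒ b_2 = 4 − 3 − 0 = 1. So H_2 = Z.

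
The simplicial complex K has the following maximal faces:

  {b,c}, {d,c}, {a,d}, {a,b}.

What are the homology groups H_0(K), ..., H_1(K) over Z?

H_0 = Z,  H_1 = Z.

Fix the vertex order a < b < c < d and write every simplex with vertices in increasing order. Then dim K = 1 and the simplices of K are:

  0-simplices (4): a, b, c, d
  1-simplices (4): ab, ad, bc, cd

Hence C_0 ≅ Z^4, C_1 ≅ Z^4.

The boundary map ∂_1: C_1 → C_0 is given by ∂[p,q] = [q] − [p]. For instance
  ∂ad = d − a.
As a 4×4 matrix over Z this has rank 3, with invariant factors (1,1,1).

From H_k ≅ ker(∂_k) / im(∂_{k+1}) we obtain:

  H_0: rank C_0 − rank ∂_1 = 4 − 3 = 1, and the invariant factors of ∂_1 are all 1, so H_0 = Z.
  H_1: rank ker ∂_1 − rank ∂_2 = (4 − 3) − 0 = 1, and there is no ∂_2, so H_1 = Z.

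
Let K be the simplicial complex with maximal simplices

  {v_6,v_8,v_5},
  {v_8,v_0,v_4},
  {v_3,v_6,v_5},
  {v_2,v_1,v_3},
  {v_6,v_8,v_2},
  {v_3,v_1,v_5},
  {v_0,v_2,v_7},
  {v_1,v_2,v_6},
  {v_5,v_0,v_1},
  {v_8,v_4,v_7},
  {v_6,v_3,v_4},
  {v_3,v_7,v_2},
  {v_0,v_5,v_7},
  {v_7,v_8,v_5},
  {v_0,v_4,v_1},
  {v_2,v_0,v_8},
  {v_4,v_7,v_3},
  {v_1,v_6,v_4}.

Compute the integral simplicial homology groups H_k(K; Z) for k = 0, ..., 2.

H_0 ≅ Z,  H_1 ≅ Z ⊕ Z/2Z,  H_2 = 0.

Take the total order v_0 < v_1 < v_2 < v_3 < v_4 < v_5 < v_6 < v_7 < v_8 on the vertex set. Then K (dimension 2) consists of the simplices:

  0-simplices (9): [v_0], [v_1], [v_2], [v_3], [v_4], [v_5], [v_6], [v_7], [v_8]
  1-simplices (27): (27 of them)
  2-simplices (18): (18 of them)

giving chain groups C_0 ≅ Z^9, C_1 ≅ Z^27, C_2 ≅ Z^18.

∂_1: C_1 → C_0 sends each edge [p,q] (with p < q) to q − p.
As a 9×27 matrix over Z this has rank 8, with invariant factors (1,1,1,1,1,1,1,1).

Boundary ∂_2: C_2 → C_1 sends each 2-simplex [p,q,r] to [q,r] − [p,r] + [p,q]. For instance
  ∂[v_4,v_7,v_8] = [v_7,v_8] − [v_4,v_8] + [v_4,v_7],
  ∂[v_5,v_6,v_8] = [v_6,v_8] − [v_5,v_8] + [v_5,v_6].
The resulting 27×18 matrix has rank 18, and its Smith normal form has invariant factors (1,1,1,1,1,1,1,1,1,1,1,1,1,1,1,1,1,2).

Computing H_k = (kernel of ∂_k) / (image of ∂_{k+1}):

  H_0: rank C_0 − rank ∂_1 = 9 − 8 = 1, and the invariant factors of ∂_1 are all 1, so H_0 = Z.
  H_1: rank ker ∂_1 − rank ∂_2 = (27 − 8) − 18 = 1, and ∂_2 has invariant factor 2 > 1, so H_1 = Z ⊕ Z/2Z.
  H_2: rank ker ∂_2 − rank ∂_3 = (18 − 18) − 0 = 0, and there is no ∂_3, so H_2 = 0.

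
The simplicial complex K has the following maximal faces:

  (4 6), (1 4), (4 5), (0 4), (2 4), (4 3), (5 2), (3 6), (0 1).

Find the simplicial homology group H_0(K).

Take the total order 0 < 1 < 2 < 3 < 4 < 5 < 6 on the vertex set. Then K (dimension 1) consists of the simplices:

  0-simplices (7): [0], [1], [2], [3], [4], [5], [6]
  1-simplices (9): [0,1], [0,4], [1,4], [2,4], [2,5], [3,4], [3,6], [4,5], [4,6]

so the chain groups are C_0 ≅ Z^7, C_1 ≅ Z^9.

The boundary map ∂_1: C_1 → C_0 is given by ∂[p,q] = [q] − [p].
The resulting 7×9 matrix has rank 6, and its Smith normal form has invariant factors (1,1,1,1,1,1).

Computing H_k = (kernel of ∂_k) / (image of ∂_{k+1}):

  H_0: rank C_0 − rank ∂_1 = 7 − 6 = 1, and the invariant factors of ∂_1 are all 1, so H_0 = Z.

H_0 ≅ Z.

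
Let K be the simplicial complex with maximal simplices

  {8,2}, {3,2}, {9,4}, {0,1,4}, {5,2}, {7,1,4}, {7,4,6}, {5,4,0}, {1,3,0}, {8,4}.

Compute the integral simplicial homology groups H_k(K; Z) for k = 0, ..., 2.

We work with the vertex ordering 0 < 1 < 2 < 3 < 4 < 5 < 6 < 7 < 8 < 9. The simplices of K, each written with vertices in increasing order, are:

  0-simplices (10): [0], [1], [2], [3], [4], [5], [6], [7], [8], [9]
  1-simplices (16): [0,1], [0,3], [0,4], [0,5], [1,3], [1,4], [1,7], [2,3], [2,5], [2,8], [4,5], [4,6], [4,7], [4,8], [4,9], [6,7]
  2-simplices (5): [0,1,3], [0,1,4], [0,4,5], [1,4,7], [4,6,7]

Hence C_0 ≅ Z^10, C_1 ≅ Z^16, C_2 ≅ Z^5.

Boundary ∂_1: C_1 → C_0 maps an edge to its endpoints' difference, ∂[p,q] = q − p. For instance
  ∂[1,7] = [7] − [1].
As a 10×16 matrix over Z this has rank 9, with invariant factors (1,1,1,1,1,1,1,1,1).

∂_2: C_2 → C_1 acts by ∂[p,q,r] = [q,r] − [p,r] + [p,q]. For instance
  ∂[1,4,7] = [4,7] − [1,7] + [1,4],
  ∂[0,1,4] = [1,4] − [0,4] + [0,1].
As a 16×5 matrix over Z this has rank 5, with invariant factors (1,1,1,1,1).

Reading off H_k = ker ∂_k / im ∂_{k+1}:

  H_0: rank C_0 − rank ∂_1 = 10 − 9 = 1, and the invariant factors of ∂_1 are all 1, so H_0 = Z.
  H_1: rank ker ∂_1 − rank ∂_2 = (16 − 9) − 5 = 2, and the invariant factors of ∂_2 are all 1, so H_1 = Z^2.
  H_2: rank ker ∂_2 − rank ∂_3 = (5 − 5) − 0 = 0, and there is no ∂_3, so H_2 = 0.

As a check, the Euler characteristic is 10 − 16 + 5 = -1, which agrees with 1 − 2 + 0 = -1.

H_0 = Z,  H_1 = Z^2,  H_2 = 0.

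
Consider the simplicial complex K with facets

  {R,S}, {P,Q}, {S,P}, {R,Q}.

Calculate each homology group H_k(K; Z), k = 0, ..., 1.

Take the total order P < Q < R < S on the vertex set. Then K (dimension 1) consists of the simplices:

  0-simplices (4): P, Q, R, S
  1-simplices (4): PQ, PS, QR, RS

so the chain groups are C_0 ≅ Z^4, C_1 ≅ Z^4.

∂_1: C_1 → C_0 is given by ∂[p,q] = [q] − [p]. For instance
  ∂QR = R − Q.
This gives a 4×4 integer matrix of rank 3; reducing to Smith normal form yields diagonal entries (1,1,1).

Computing H_k = (kernel of ∂_k) / (image of ∂_{k+1}):

  H_0: rank C_0 − rank ∂_1 = 4 − 3 = 1, and the invariant factors of ∂_1 are all 1, so H_0 ≅ Z.
  H_1: rank ker ∂_1 − rank ∂_2 = (4 − 3) − 0 = 1, and there is no ∂_2, so H_1 ≅ Z.

As a check, the Euler characteristic is 4 − 4 = 0, which agrees with 1 − 1 = 0.

H_0 ≅ Z,  H_1 ≅ Z.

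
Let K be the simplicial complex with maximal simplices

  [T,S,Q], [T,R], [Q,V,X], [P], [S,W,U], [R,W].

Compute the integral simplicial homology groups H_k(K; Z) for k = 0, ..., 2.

H_0 ≅ Z^2,  H_1 ≅ Z,  H_2 = 0.

Fix the vertex order P < Q < R < S < T < U < V < W < X and write every simplex with vertices in increasing order. Then dim K = 2 and the simplices of K are:

  0-simplices (9): P, Q, R, S, T, U, V, W, X
  1-simplices (11): QS, QT, QV, QX, RT, RW, ST, SU, SW, UW, VX
  2-simplices (3): QST, QVX, SUW

Hence C_0 ≅ Z^9, C_1 ≅ Z^11, C_2 ≅ Z^3.

The boundary map ∂_1: C_1 → C_0 sends each edge [p,q] (with p < q) to q − p. For instance
  ∂ST = T − S.
The 9×11 boundary matrix has rank 7 and Smith normal form diag(1,1,1,1,1,1,1).

The boundary map ∂_2: C_2 → C_1 acts by ∂[p,q,r] = [q,r] − [p,r] + [p,q]. For instance
  ∂QST = ST − QT + QS,
  ∂QVX = VX − QX + QV.
The 11×3 boundary matrix has rank 3 and Smith normal form diag(1,1,1).

Now H_k = ker ∂_k / im ∂_{k+1}, so:

  H_0: rank C_0 − rank ∂_1 = 9 − 7 = 2, and the invariant factors of ∂_1 are all 1, so H_0 = Z^2.
  H_1: rank ker ∂_1 − rank ∂_2 = (11 − 7) − 3 = 1, and the invariant factors of ∂_2 are all 1, so H_1 = Z.
  H_2: rank ker ∂_2 − rank ∂_3 = (3 − 3) − 0 = 0, and there is no ∂_3, so H_2 = 0.

As a check, the Euler characteristic is 9 − 11 + 3 = 1, which agrees with 2 − 1 + 0 = 1.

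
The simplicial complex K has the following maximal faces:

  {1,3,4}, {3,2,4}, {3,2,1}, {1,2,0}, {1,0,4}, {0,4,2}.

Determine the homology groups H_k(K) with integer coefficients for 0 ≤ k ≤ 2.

H_0 ≅ Z,  H_1 = 0,  H_2 ≅ Z.

Take the total order 0 < 1 < 2 < 3 < 4 on the vertex set. Then K (dimension 2) consists of the simplices:

  0-simplices (5): [0], [1], [2], [3], [4]
  1-simplices (9): [0,1], [0,2], [0,4], [1,2], [1,3], [1,4], [2,3], [2,4], [3,4]
  2-simplices (6): [0,1,2], [0,1,4], [0,2,4], [1,2,3], [1,3,4], [2,3,4]

giving chain groups C_0 ≅ Z^5, C_1 ≅ Z^9, C_2 ≅ Z^6.

Boundary ∂_1: C_1 → C_0 sends each edge [p,q] (with p < q) to q − p. For instance
  ∂[0,4] = [4] − [0].
The 5×9 boundary matrix has rank 4 and Smith normal form diag(1,1,1,1).

∂_2: C_2 → C_1 sends each 2-simplex [p,q,r] to [q,r] − [p,r] + [p,q]. For instance
  ∂[0,1,2] = [1,2] − [0,2] + [0,1],
  ∂[1,2,3] = [2,3] − [1,3] + [1,2].
The resulting 9×6 matrix has rank 5, and its Smith normal form has invariant factors (1,1,1,1,1).

Reading off H_k = ker ∂_k / im ∂_{k+1}:

  H_0: rank C_0 − rank ∂_1 = 5 − 4 = 1, and the invariant factors of ∂_1 are all 1, so H_0 = Z.
  H_1: rank ker ∂_1 − rank ∂_2 = (9 − 4) − 5 = 0, and the invariant factors of ∂_2 are all 1, so H_1 = 0.
  H_2: rank ker ∂_2 − rank ∂_3 = (6 − 5) − 0 = 1, and there is no ∂_3, so H_2 = Z.

As a check, the Euler characteristic is 5 − 9 + 6 = 2, which agrees with 1 − 0 + 1 = 2.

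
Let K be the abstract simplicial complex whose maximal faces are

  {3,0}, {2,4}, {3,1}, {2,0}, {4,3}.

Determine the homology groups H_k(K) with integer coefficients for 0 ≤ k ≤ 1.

H_0 = Z,  H_1 = Z.

K has 5 vertices, 5 edges.
rank ∂_0 = 0, rank ∂_1 = 4 ⇒ b_0 = 5 − 0 − 4 = 1; all invariant factors of ∂_1 are 1 so no torsion. So H_0 = Z.
rank ∂_1 = 4, rank ∂_2 = 0 ⇒ b_1 = 5 − 4 − 0 = 1. So H_1 = Z.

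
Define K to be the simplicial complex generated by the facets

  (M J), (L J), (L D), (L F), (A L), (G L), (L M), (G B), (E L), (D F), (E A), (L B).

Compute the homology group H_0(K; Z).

H_0 ≅ Z.

We work with the vertex ordering A < B < D < E < F < G < J < L < M. The simplices of K, each written with vertices in increasing order, are:

  0-simplices (9): A, B, D, E, F, G, J, L, M
  1-simplices (12): AE, AL, BG, BL, DF, DL, EL, FL, GL, JL, JM, LM

giving chain groups C_0 ≅ Z^9, C_1 ≅ Z^12.

∂_1: C_1 → C_0 is given by ∂[p,q] = [q] − [p].
The resulting 9×12 matrix has rank 8, and its Smith normal form has invariant factors (1,1,1,1,1,1,1,1).

Now H_k = ker ∂_k / im ∂_{k+1}, so:

  H_0: rank C_0 − rank ∂_1 = 9 − 8 = 1, and the invariant factors of ∂_1 are all 1, so H_0 = Z.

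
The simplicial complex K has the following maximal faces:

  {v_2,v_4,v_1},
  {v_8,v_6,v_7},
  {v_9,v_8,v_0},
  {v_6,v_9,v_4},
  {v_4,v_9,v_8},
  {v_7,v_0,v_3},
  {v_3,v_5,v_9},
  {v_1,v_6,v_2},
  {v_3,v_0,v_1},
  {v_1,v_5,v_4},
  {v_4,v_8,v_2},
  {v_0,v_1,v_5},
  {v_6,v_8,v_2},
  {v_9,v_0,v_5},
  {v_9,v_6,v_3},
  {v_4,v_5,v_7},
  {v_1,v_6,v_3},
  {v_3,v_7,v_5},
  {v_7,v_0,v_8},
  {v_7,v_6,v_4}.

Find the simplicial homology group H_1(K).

H_1 ≅ Z ⊕ Z/2Z.

Take the total order v_0 < v_1 < v_2 < v_3 < v_4 < v_5 < v_6 < v_7 < v_8 < v_9 on the vertex set. Then K (dimension 2) consists of the simplices:

  0-simplices (10): [v_0], [v_1], [v_2], [v_3], [v_4], [v_5], [v_6], [v_7], [v_8], [v_9]
  1-simplices (30): (30 of them)
  2-simplices (20): (20 of them)

Hence C_0 ≅ Z^10, C_1 ≅ Z^30, C_2 ≅ Z^20.

The boundary map ∂_1: C_1 → C_0 sends each edge [p,q] (with p < q) to q − p. For instance
  ∂[v_2,v_4] = [v_4] − [v_2].
The resulting 10×30 matrix has rank 9, and its Smith normal form has invariant factors (1,1,1,1,1,1,1,1,1).

Boundary ∂_2: C_2 → C_1 acts by ∂[p,q,r] = [q,r] − [p,r] + [p,q]. For instance
  ∂[v_3,v_5,v_9] = [v_5,v_9] − [v_3,v_9] + [v_3,v_5],
  ∂[v_4,v_6,v_7] = [v_6,v_7] − [v_4,v_7] + [v_4,v_6].
This gives a 30×20 integer matrix of rank 20; reducing to Smith normal form yields diagonal entries (1,1,1,1,1,1,1,1,1,1,1,1,1,1,1,1,1,1,1,2).

From H_k ≅ ker(∂_k) / im(∂_{k+1}) we obtain:

  H_1: rank ker ∂_1 − rank ∂_2 = (30 − 9) − 20 = 1, and ∂_2 has invariant factor 2 > 1, so H_1 = Z ⊕ Z/2Z.

(K is a triangulation of the Klein bottle.)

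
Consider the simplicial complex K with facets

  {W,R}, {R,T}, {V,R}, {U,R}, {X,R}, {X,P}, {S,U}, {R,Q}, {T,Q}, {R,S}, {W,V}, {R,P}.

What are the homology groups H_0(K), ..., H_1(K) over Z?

Take the total order P < Q < R < S < T < U < V < W < X on the vertex set. Then K (dimension 1) consists of the simplices:

  0-simplices (9): P, Q, R, S, T, U, V, W, X
  1-simplices (12): PR, PX, QR, QT, RS, RT, RU, RV, RW, RX, SU, VW

so the chain groups are C_0 ≅ Z^9, C_1 ≅ Z^12.

∂_1: C_1 → C_0 maps an edge to its endpoints' difference, ∂[p,q] = q − p. For instance
  ∂QR = R − Q.
As a 9×12 matrix over Z this has rank 8, with invariant factors (1,1,1,1,1,1,1,1).

Computing H_k = (kernel of ∂_k) / (image of ∂_{k+1}):

  H_0: rank C_0 − rank ∂_1 = 9 − 8 = 1, and the invariant factors of ∂_1 are all 1, so H_0 ≅ Z.
  H_1: rank ker ∂_1 − rank ∂_2 = (12 − 8) − 0 = 4, and there is no ∂_2, so H_1 ≅ Z^4.

(K is a triangulation of a wedge of 4 circles.)

H_0 ≅ Z,  H_1 ≅ Z^4.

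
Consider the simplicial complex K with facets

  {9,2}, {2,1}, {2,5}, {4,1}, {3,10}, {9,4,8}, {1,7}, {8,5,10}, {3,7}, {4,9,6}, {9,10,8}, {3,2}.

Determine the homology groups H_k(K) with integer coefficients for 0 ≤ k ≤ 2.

H_0 ≅ Z,  H_1 ≅ Z^4,  H_2 = 0.

Take the total order 1 < 2 < 3 < 4 < 5 < 6 < 7 < 8 < 9 < 10 on the vertex set. Then K (dimension 2) consists of the simplices:

  0-simplices (10): [1], [2], [3], [4], [5], [6], [7], [8], [9], [10]
  1-simplices (17): [1,2], [1,4], [1,7], [2,3], [2,5], [2,9], [3,7], [3,10], [4,6], [4,8], [4,9], [5,8], [5,10], [6,9], [8,9], [8,10], [9,10]
  2-simplices (4): [4,6,9], [4,8,9], [5,8,10], [8,9,10]

Hence C_0 ≅ Z^10, C_1 ≅ Z^17, C_2 ≅ Z^4.

The boundary map ∂_1: C_1 → C_0 sends each edge [p,q] (with p < q) to q − p.
As a 10×17 matrix over Z this has rank 9, with invariant factors (1,1,1,1,1,1,1,1,1).

∂_2: C_2 → C_1 maps a triangle to the signed sum of its edges. For instance
  ∂[8,9,10] = [9,10] − [8,10] + [8,9],
  ∂[4,8,9] = [8,9] − [4,9] + [4,8].
As a 17×4 matrix over Z this has rank 4, with invariant factors (1,1,1,1).

Now H_k = ker ∂_k / im ∂_{k+1}, so:

  H_0: rank C_0 − rank ∂_1 = 10 − 9 = 1, and the invariant factors of ∂_1 are all 1, so H_0 = Z.
  H_1: rank ker ∂_1 − rank ∂_2 = (17 − 9) − 4 = 4, and the invariant factors of ∂_2 are all 1, so H_1 = Z^4.
  H_2: rank ker ∂_2 − rank ∂_3 = (4 − 4) − 0 = 0, and there is no ∂_3, so H_2 = 0.

As a check, the Euler characteristic is 10 − 17 + 4 = -3, which agrees with 1 − 4 + 0 = -3.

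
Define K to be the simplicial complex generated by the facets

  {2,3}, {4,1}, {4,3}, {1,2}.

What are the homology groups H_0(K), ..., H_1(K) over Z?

H_0 = Z,  H_1 = Z.

We work with the vertex ordering 1 < 2 < 3 < 4. The simplices of K, each written with vertices in increasing order, are:

  0-simplices (4): [1], [2], [3], [4]
  1-simplices (4): [1,2], [1,4], [2,3], [3,4]

giving chain groups C_0 ≅ Z^4, C_1 ≅ Z^4.

The boundary map ∂_1: C_1 → C_0 sends each edge [p,q] (with p < q) to q − p.
As a 4×4 matrix over Z this has rank 3, with invariant factors (1,1,1).

From H_k ≅ ker(∂_k) / im(∂_{k+1}) we obtain:

  H_0: rank C_0 − rank ∂_1 = 4 − 3 = 1, and the invariant factors of ∂_1 are all 1, so H_0 ≅ Z.
  H_1: rank ker ∂_1 − rank ∂_2 = (4 − 3) − 0 = 1, and there is no ∂_2, so H_1 ≅ Z.

As a check, the Euler characteristic is 4 − 4 = 0, which agrees with 1 − 1 = 0.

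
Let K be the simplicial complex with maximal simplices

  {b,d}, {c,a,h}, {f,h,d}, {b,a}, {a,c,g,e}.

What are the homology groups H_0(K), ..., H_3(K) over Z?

H_0 = Z,  H_1 = Z,  H_2 = 0,  H_3 = 0.

K has 8 vertices, 13 edges, 6 triangles, 1 3-simplex.
rank ∂_0 = 0, rank ∂_1 = 7 ⇒ b_0 = 8 − 0 − 7 = 1; all invariant factors of ∂_1 are 1 so no torsion. So H_0 = Z.
rank ∂_1 = 7, rank ∂_2 = 5 ⇒ b_1 = 13 − 7 − 5 = 1; all invariant factors of ∂_2 are 1 so no torsion. So H_1 = Z.
rank ∂_2 = 5, rank ∂_3 = 1 ⇒ b_2 = 6 − 5 − 1 = 0; all invariant factors of ∂_3 are 1 so no torsion. So H_2 = 0.
rank ∂_3 = 1, rank ∂_4 = 0 ⇒ b_3 = 1 − 1 − 0 = 0. So H_3 = 0.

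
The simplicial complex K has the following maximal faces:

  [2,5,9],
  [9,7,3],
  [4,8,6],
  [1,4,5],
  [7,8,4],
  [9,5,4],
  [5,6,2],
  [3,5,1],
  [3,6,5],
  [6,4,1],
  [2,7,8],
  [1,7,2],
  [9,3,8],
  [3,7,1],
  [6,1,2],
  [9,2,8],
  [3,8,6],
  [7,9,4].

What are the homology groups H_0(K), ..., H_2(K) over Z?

Fix the vertex order 1 < 2 < 3 < 4 < 5 < 6 < 7 < 8 < 9 and write every simplex with vertices in increasing order. Then dim K = 2 and the simplices of K are:

  0-simplices (9): [1], [2], [3], [4], [5], [6], [7], [8], [9]
  1-simplices (27): (27 of them)
  2-simplices (18): [1,2,6], [1,2,7], [1,3,5], [1,3,7], [1,4,5], [1,4,6], [2,5,6], [2,5,9], [2,7,8], [2,8,9], [3,5,6], [3,6,8], [3,7,9], [3,8,9], [4,5,9], [4,6,8], [4,7,8], [4,7,9]

giving chain groups C_0 ≅ Z^9, C_1 ≅ Z^27, C_2 ≅ Z^18.

Boundary ∂_1: C_1 → C_0 is given by ∂[p,q] = [q] − [p].
This gives a 9×27 integer matrix of rank 8; reducing to Smith normal form yields diagonal entries (1,1,1,1,1,1,1,1).

∂_2: C_2 → C_1 sends each 2-simplex [p,q,r] to [q,r] − [p,r] + [p,q]. For instance
  ∂[2,7,8] = [7,8] − [2,8] + [2,7],
  ∂[3,5,6] = [5,6] − [3,6] + [3,5].
This gives a 27×18 integer matrix of rank 18; reducing to Smith normal form yields diagonal entries (1,1,1,1,1,1,1,1,1,1,1,1,1,1,1,1,1,2).

From H_k ≅ ker(∂_k) / im(∂_{k+1}) we obtain:

  H_0: rank C_0 − rank ∂_1 = 9 − 8 = 1, and the invariant factors of ∂_1 are all 1, so H_0 = Z.
  H_1: rank ker ∂_1 − rank ∂_2 = (27 − 8) − 18 = 1, and ∂_2 has invariant factor 2 > 1, so H_1 = Z ⊕ Z_2.
  H_2: rank ker ∂_2 − rank ∂_3 = (18 − 18) − 0 = 0, and there is no ∂_3, so H_2 = 0.

As a check, the Euler characteristic is 9 − 27 + 18 = 0, which agrees with 1 − 1 + 0 = 0.
(K is a triangulation of the Klein bottle.)

H_0 ≅ Z,  H_1 ≅ Z ⊕ Z_2,  H_2 = 0.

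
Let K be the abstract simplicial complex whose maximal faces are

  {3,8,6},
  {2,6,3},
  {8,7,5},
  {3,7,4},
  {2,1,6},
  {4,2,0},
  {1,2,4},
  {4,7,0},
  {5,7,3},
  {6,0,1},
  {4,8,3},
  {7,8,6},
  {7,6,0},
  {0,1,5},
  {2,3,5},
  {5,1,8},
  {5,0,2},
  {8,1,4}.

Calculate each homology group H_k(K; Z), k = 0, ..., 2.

We work with the vertex ordering 0 < 1 < 2 < 3 < 4 < 5 < 6 < 7 < 8. The simplices of K, each written with vertices in increasing order, are:

  0-simplices (9): [0], [1], [2], [3], [4], [5], [6], [7], [8]
  1-simplices (27): (27 of them)
  2-simplices (18): [0,1,5], [0,1,6], [0,2,4], [0,2,5], [0,4,7], [0,6,7], [1,2,4], [1,2,6], [1,4,8], [1,5,8], [2,3,5], [2,3,6], [3,4,7], [3,4,8], [3,5,7], [3,6,8], [5,7,8], [6,7,8]

Hence C_0 ≅ Z^9, C_1 ≅ Z^27, C_2 ≅ Z^18.

∂_1: C_1 → C_0 maps an edge to its endpoints' difference, ∂[p,q] = q − p. For instance
  ∂[3,6] = [6] − [3].
As a 9×27 matrix over Z this has rank 8, with invariant factors (1,1,1,1,1,1,1,1).

The boundary map ∂_2: C_2 → C_1 sends each 2-simplex [p,q,r] to [q,r] − [p,r] + [p,q]. For instance
  ∂[0,2,4] = [2,4] − [0,4] + [0,2],
  ∂[3,4,8] = [4,8] − [3,8] + [3,4].
This gives a 27×18 integer matrix of rank 18; reducing to Smith normal form yields diagonal entries (1,1,1,1,1,1,1,1,1,1,1,1,1,1,1,1,1,2).

Reading off H_k = ker ∂_k / im ∂_{k+1}:

  H_0: rank C_0 − rank ∂_1 = 9 − 8 = 1, and the invariant factors of ∂_1 are all 1, so H_0 ≅ Z.
  H_1: rank ker ∂_1 − rank ∂_2 = (27 − 8) − 18 = 1, and ∂_2 has invariant factor 2 > 1, so H_1 ≅ Z ⊕ Z/2.
  H_2: rank ker ∂_2 − rank ∂_3 = (18 − 18) − 0 = 0, and there is no ∂_3, so H_2 ≅ 0.

H_0 = Z,  H_1 = Z ⊕ Z/2,  H_2 = 0.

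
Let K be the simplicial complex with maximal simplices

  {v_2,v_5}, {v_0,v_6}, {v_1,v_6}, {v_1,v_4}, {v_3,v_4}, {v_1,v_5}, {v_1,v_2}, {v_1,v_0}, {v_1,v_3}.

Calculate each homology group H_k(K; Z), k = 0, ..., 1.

H_0 ≅ Z,  H_1 ≅ Z^3.

Order the vertices as v_0 < v_1 < v_2 < v_3 < v_4 < v_5 < v_6. Listing each simplex with vertices in this order, K has dimension 1 with simplices:

  0-simplices (7): [v_0], [v_1], [v_2], [v_3], [v_4], [v_5], [v_6]
  1-simplices (9): [v_0,v_1], [v_0,v_6], [v_1,v_2], [v_1,v_3], [v_1,v_4], [v_1,v_5], [v_1,v_6], [v_2,v_5], [v_3,v_4]

giving chain groups C_0 ≅ Z^7, C_1 ≅ Z^9.

∂_1: C_1 → C_0 sends each edge [p,q] (with p < q) to q − p. For instance
  ∂[v_3,v_4] = [v_4] − [v_3].
This gives a 7×9 integer matrix of rank 6; reducing to Smith normal form yields diagonal entries (1,1,1,1,1,1).

Reading off H_k = ker ∂_k / im ∂_{k+1}:

  H_0: rank C_0 − rank ∂_1 = 7 − 6 = 1, and the invariant factors of ∂_1 are all 1, so H_0 = Z.
  H_1: rank ker ∂_1 − rank ∂_2 = (9 − 6) − 0 = 3, and there is no ∂_2, so H_1 = Z^3.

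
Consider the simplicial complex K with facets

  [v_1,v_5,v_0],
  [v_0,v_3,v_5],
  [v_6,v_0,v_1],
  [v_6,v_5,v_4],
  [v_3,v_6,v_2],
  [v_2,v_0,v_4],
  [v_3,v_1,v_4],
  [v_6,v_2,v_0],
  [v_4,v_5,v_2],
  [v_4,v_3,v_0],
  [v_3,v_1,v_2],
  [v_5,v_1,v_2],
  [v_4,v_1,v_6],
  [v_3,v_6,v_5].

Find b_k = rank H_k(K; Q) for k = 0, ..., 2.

b_0 = 1, b_1 = 2, b_2 = 1.

K has 7 vertices, 21 edges, 14 triangles.
rank ∂_0 = 0, rank ∂_1 = 6 ⇒ b_0 = 7 − 0 − 6 = 1; all invariant factors of ∂_1 are 1 so no torsion. So H_0 ≅ Z.
rank ∂_1 = 6, rank ∂_2 = 13 ⇒ b_1 = 21 − 6 − 13 = 2; all invariant factors of ∂_2 are 1 so no torsion. So H_1 ≅ Z^2.
rank ∂_2 = 13, rank ∂_3 = 0 ⇒ b_2 = 14 − 13 − 0 = 1. So H_2 ≅ Z.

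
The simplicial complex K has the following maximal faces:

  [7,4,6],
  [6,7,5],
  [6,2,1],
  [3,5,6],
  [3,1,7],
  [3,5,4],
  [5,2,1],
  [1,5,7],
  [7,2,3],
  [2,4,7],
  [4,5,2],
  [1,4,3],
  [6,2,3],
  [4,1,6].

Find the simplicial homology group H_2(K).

H_2 ≅ Z.

Take the total order 1 < 2 < 3 < 4 < 5 < 6 < 7 on the vertex set. Then K (dimension 2) consists of the simplices:

  0-simplices (7): [1], [2], [3], [4], [5], [6], [7]
  1-simplices (21): [1,2], [1,3], [1,4], [1,5], [1,6], [1,7], [2,3], [2,4], [2,5], [2,6], [2,7], [3,4], [3,5], [3,6], [3,7], [4,5], [4,6], [4,7], [5,6], [5,7], [6,7]
  2-simplices (14): [1,2,5], [1,2,6], [1,3,4], [1,3,7], [1,4,6], [1,5,7], [2,3,6], [2,3,7], [2,4,5], [2,4,7], [3,4,5], [3,5,6], [4,6,7], [5,6,7]

giving chain groups C_0 ≅ Z^7, C_1 ≅ Z^21, C_2 ≅ Z^14.

Boundary ∂_1: C_1 → C_0 maps an edge to its endpoints' difference, ∂[p,q] = q − p.
The 7×21 boundary matrix has rank 6 and Smith normal form diag(1,1,1,1,1,1).

Boundary ∂_2: C_2 → C_1 acts by ∂[p,q,r] = [q,r] − [p,r] + [p,q]. For instance
  ∂[1,2,6] = [2,6] − [1,6] + [1,2],
  ∂[4,6,7] = [6,7] − [4,7] + [4,6].
As a 21×14 matrix over Z this has rank 13, with invariant factors (1,1,1,1,1,1,1,1,1,1,1,1,1).

From H_k ≅ ker(∂_k) / im(∂_{k+1}) we obtain:

  H_2: rank ker ∂_2 − rank ∂_3 = (14 − 13) − 0 = 1, and there is no ∂_3, so H_2 ≅ Z.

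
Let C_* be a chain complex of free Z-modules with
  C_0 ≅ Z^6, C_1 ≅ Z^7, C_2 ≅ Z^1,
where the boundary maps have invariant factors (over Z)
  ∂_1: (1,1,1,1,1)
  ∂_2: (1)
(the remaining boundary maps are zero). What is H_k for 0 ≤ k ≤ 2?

H_0: b_0 = 6 − 0 − 5 = 1; torsion from ∂_1 factors > 1: none. So H_0 = Z.
H_1: b_1 = 7 − 5 − 1 = 1; torsion from ∂_2 factors > 1: none. So H_1 = Z.
H_2: b_2 = 1 − 1 − 0 = 0; torsion from ∂_3 factors > 1: none. So H_2 = 0.

H_0 = Z,  H_1 = Z,  H_2 = 0.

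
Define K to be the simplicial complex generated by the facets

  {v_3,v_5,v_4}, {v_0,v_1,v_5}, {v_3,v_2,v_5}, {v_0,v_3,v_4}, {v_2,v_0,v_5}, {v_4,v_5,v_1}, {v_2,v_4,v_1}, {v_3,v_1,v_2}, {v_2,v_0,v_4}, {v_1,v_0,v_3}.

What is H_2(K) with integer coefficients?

We work with the vertex ordering v_0 < v_1 < v_2 < v_3 < v_4 < v_5. The simplices of K, each written with vertices in increasing order, are:

  0-simplices (6): [v_0], [v_1], [v_2], [v_3], [v_4], [v_5]
  1-simplices (15): (15 of them)
  2-simplices (10): [v_0,v_1,v_3], [v_0,v_1,v_5], [v_0,v_2,v_4], [v_0,v_2,v_5], [v_0,v_3,v_4], [v_1,v_2,v_3], [v_1,v_2,v_4], [v_1,v_4,v_5], [v_2,v_3,v_5], [v_3,v_4,v_5]

so the chain groups are C_0 ≅ Z^6, C_1 ≅ Z^15, C_2 ≅ Z^10.

∂_1: C_1 → C_0 sends each edge [p,q] (with p < q) to q − p.
The resulting 6×15 matrix has rank 5, and its Smith normal form has invariant factors (1,1,1,1,1).

∂_2: C_2 → C_1 acts by ∂[p,q,r] = [q,r] − [p,r] + [p,q]. For instance
  ∂[v_1,v_2,v_3] = [v_2,v_3] − [v_1,v_3] + [v_1,v_2],
  ∂[v_1,v_4,v_5] = [v_4,v_5] − [v_1,v_5] + [v_1,v_4].
The resulting 15×10 matrix has rank 10, and its Smith normal form has invariant factors (1,1,1,1,1,1,1,1,1,2).

Reading off H_k = ker ∂_k / im ∂_{k+1}:

  H_2: rank ker ∂_2 − rank ∂_3 = (10 − 10) − 0 = 0, and there is no ∂_3, so H_2 ≅ 0.

(K is a triangulation of the real projective plane RP^2.)

H_2 = 0.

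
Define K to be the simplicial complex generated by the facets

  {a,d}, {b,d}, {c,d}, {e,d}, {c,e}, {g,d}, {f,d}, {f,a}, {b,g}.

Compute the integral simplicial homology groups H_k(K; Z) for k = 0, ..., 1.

Fix the vertex order a < b < c < d < e < f < g and write every simplex with vertices in increasing order. Then dim K = 1 and the simplices of K are:

  0-simplices (7): a, b, c, d, e, f, g
  1-simplices (9): ad, af, bd, bg, cd, ce, de, df, dg

giving chain groups C_0 ≅ Z^7, C_1 ≅ Z^9.

∂_1: C_1 → C_0 maps an edge to its endpoints' difference, ∂[p,q] = q − p. For instance
  ∂ce = e − c.
The resulting 7×9 matrix has rank 6, and its Smith normal form has invariant factors (1,1,1,1,1,1).

Reading off H_k = ker ∂_k / im ∂_{k+1}:

  H_0: rank C_0 − rank ∂_1 = 7 − 6 = 1, and the invariant factors of ∂_1 are all 1, so H_0 = Z.
  H_1: rank ker ∂_1 − rank ∂_2 = (9 − 6) − 0 = 3, and there is no ∂_2, so H_1 = Z^3.

As a check, the Euler characteristic is 7 − 9 = -2, which agrees with 1 − 3 = -2.

H_0 = Z,  H_1 = Z^3.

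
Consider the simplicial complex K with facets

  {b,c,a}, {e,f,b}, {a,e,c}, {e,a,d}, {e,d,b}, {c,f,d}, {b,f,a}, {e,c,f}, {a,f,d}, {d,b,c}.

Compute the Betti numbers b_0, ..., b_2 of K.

b_0 = 1, b_1 = 0, b_2 = 0.

Order the vertices as a < b < c < d < e < f. Listing each simplex with vertices in this order, K has dimension 2 with simplices:

  0-simplices (6): a, b, c, d, e, f
  1-simplices (15): ab, ac, ad, ae, af, bc, bd, be, bf, cd, ce, cf, de, df, ef
  2-simplices (10): abc, abf, ace, ade, adf, bcd, bde, bef, cdf, cef

giving chain groups C_0 ≅ Z^6, C_1 ≅ Z^15, C_2 ≅ Z^10.

∂_1: C_1 → C_0 sends each edge [p,q] (with p < q) to q − p. For instance
  ∂ae = e − a.
The resulting 6×15 matrix has rank 5, and its Smith normal form has invariant factors (1,1,1,1,1).

∂_2: C_2 → C_1 maps a triangle to the signed sum of its edges. For instance
  ∂ade = de − ae + ad,
  ∂cdf = df − cf + cd.
This gives a 15×10 integer matrix of rank 10; reducing to Smith normal form yields diagonal entries (1,1,1,1,1,1,1,1,1,2).

Computing H_k = (kernel of ∂_k) / (image of ∂_{k+1}):

  H_0: rank C_0 − rank ∂_1 = 6 − 5 = 1, and the invariant factors of ∂_1 are all 1, so H_0 ≅ Z.
  H_1: rank ker ∂_1 − rank ∂_2 = (15 − 5) − 10 = 0, and ∂_2 has invariant factor 2 > 1, so H_1 ≅ Z/2Z.
  H_2: rank ker ∂_2 − rank ∂_3 = (10 − 10) − 0 = 0, and there is no ∂_3, so H_2 ≅ 0.

Hence the Betti numbers are b_0 = 1, b_1 = 0, b_2 = 0.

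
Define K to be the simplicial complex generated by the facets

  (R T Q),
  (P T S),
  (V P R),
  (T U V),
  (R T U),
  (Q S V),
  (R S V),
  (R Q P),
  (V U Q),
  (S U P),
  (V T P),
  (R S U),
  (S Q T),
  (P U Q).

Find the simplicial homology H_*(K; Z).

K has 7 vertices, 21 edges, 14 triangles.
rank ∂_0 = 0, rank ∂_1 = 6 ⇒ b_0 = 7 − 0 − 6 = 1; all invariant factors of ∂_1 are 1 so no torsion. So H_0 ≅ Z.
rank ∂_1 = 6, rank ∂_2 = 13 ⇒ b_1 = 21 − 6 − 13 = 2; all invariant factors of ∂_2 are 1 so no torsion. So H_1 ≅ Z^2.
rank ∂_2 = 13, rank ∂_3 = 0 ⇒ b_2 = 14 − 13 − 0 = 1. So H_2 ≅ Z.

H_0 = Z,  H_1 = Z^2,  H_2 = Z.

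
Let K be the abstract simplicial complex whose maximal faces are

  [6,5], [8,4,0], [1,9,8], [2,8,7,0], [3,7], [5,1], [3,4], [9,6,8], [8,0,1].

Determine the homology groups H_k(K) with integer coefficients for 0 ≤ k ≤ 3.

Take the total order 0 < 1 < 2 < 3 < 4 < 5 < 6 < 7 < 8 < 9 on the vertex set. Then K (dimension 3) consists of the simplices:

  0-simplices (10): [0], [1], [2], [3], [4], [5], [6], [7], [8], [9]
  1-simplices (18): [0,1], [0,2], [0,4], [0,7], [0,8], [1,5], [1,8], [1,9], [2,7], [2,8], [3,4], [3,7], [4,8], [5,6], [6,8], [6,9], [7,8], [8,9]
  2-simplices (8): [0,1,8], [0,2,7], [0,2,8], [0,4,8], [0,7,8], [1,8,9], [2,7,8], [6,8,9]
  3-simplices (1): [0,2,7,8]

Hence C_0 ≅ Z^10, C_1 ≅ Z^18, C_2 ≅ Z^8, C_3 ≅ Z^1.

The boundary map ∂_1: C_1 → C_0 is given by ∂[p,q] = [q] − [p].
The resulting 10×18 matrix has rank 9, and its Smith normal form has invariant factors (1,1,1,1,1,1,1,1,1).

Boundary ∂_2: C_2 → C_1 maps a triangle to the signed sum of its edges. For instance
  ∂[0,4,8] = [4,8] − [0,8] + [0,4],
  ∂[0,7,8] = [7,8] − [0,8] + [0,7].
As a 18×8 matrix over Z this has rank 7, with invariant factors (1,1,1,1,1,1,1).

∂_3: C_3 → C_2 sends each 3-simplex σ to the alternating sum Σ_i (−1)^i (σ with its i-th vertex removed). For instance
  ∂[0,2,7,8] = [2,7,8] − [0,7,8] + [0,2,8] − [0,2,7].
The resulting 8×1 matrix has rank 1, and its Smith normal form has invariant factors (1).

From H_k ≅ ker(∂_k) / im(∂_{k+1}) we obtain:

  H_0: rank C_0 − rank ∂_1 = 10 − 9 = 1, and the invariant factors of ∂_1 are all 1, so H_0 ≅ Z.
  H_1: rank ker ∂_1 − rank ∂_2 = (18 − 9) − 7 = 2, and the invariant factors of ∂_2 are all 1, so H_1 ≅ Z^2.
  H_2: rank ker ∂_2 − rank ∂_3 = (8 − 7) − 1 = 0, and the invariant factors of ∂_3 are all 1, so H_2 ≅ 0.
  H_3: rank ker ∂_3 − rank ∂_4 = (1 − 1) − 0 = 0, and there is no ∂_4, so H_3 ≅ 0.

As a check, the Euler characteristic is 10 − 18 + 8 − 1 = -1, which agrees with 1 − 2 + 0 − 0 = -1.

H_0 = Z,  H_1 = Z^2,  H_2 = 0,  H_3 = 0.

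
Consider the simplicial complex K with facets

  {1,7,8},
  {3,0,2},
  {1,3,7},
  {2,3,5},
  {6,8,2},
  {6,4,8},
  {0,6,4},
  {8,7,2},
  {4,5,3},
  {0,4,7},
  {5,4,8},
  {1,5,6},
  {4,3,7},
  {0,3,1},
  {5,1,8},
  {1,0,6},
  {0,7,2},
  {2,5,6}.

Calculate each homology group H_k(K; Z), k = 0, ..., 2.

H_0 ≅ Z,  H_1 ≅ Z ⊕ Z/2Z,  H_2 = 0.

We work with the vertex ordering 0 < 1 < 2 < 3 < 4 < 5 < 6 < 7 < 8. The simplices of K, each written with vertices in increasing order, are:

  0-simplices (9): [0], [1], [2], [3], [4], [5], [6], [7], [8]
  1-simplices (27): (27 of them)
  2-simplices (18): [0,1,3], [0,1,6], [0,2,3], [0,2,7], [0,4,6], [0,4,7], [1,3,7], [1,5,6], [1,5,8], [1,7,8], [2,3,5], [2,5,6], [2,6,8], [2,7,8], [3,4,5], [3,4,7], [4,5,8], [4,6,8]

giving chain groups C_0 ≅ Z^9, C_1 ≅ Z^27, C_2 ≅ Z^18.

∂_1: C_1 → C_0 sends each edge [p,q] (with p < q) to q − p. For instance
  ∂[5,8] = [8] − [5].
The resulting 9×27 matrix has rank 8, and its Smith normal form has invariant factors (1,1,1,1,1,1,1,1).

The boundary map ∂_2: C_2 → C_1 acts by ∂[p,q,r] = [q,r] − [p,r] + [p,q]. For instance
  ∂[3,4,7] = [4,7] − [3,7] + [3,4],
  ∂[2,7,8] = [7,8] − [2,8] + [2,7].
The 27×18 boundary matrix has rank 18 and Smith normal form diag(1,1,1,1,1,1,1,1,1,1,1,1,1,1,1,1,1,2).

Reading off H_k = ker ∂_k / im ∂_{k+1}:

  H_0: rank C_0 − rank ∂_1 = 9 − 8 = 1, and the invariant factors of ∂_1 are all 1, so H_0 = Z.
  H_1: rank ker ∂_1 − rank ∂_2 = (27 − 8) − 18 = 1, and ∂_2 has invariant factor 2 > 1, so H_1 = Z ⊕ Z/2Z.
  H_2: rank ker ∂_2 − rank ∂_3 = (18 − 18) − 0 = 0, and there is no ∂_3, so H_2 = 0.

As a check, the Euler characteristic is 9 − 27 + 18 = 0, which agrees with 1 − 1 + 0 = 0.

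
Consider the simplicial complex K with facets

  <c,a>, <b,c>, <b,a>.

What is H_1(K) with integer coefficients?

H_1 ≅ Z.

Order the vertices as a < b < c. Listing each simplex with vertices in this order, K has dimension 1 with simplices:

  0-simplices (3): a, b, c
  1-simplices (3): ab, ac, bc

so the chain groups are C_0 ≅ Z^3, C_1 ≅ Z^3.

∂_1: C_1 → C_0 sends each edge [p,q] (with p < q) to q − p. For instance
  ∂bc = c − b.
The resulting 3×3 matrix has rank 2, and its Smith normal form has invariant factors (1,1).

From H_k ≅ ker(∂_k) / im(∂_{k+1}) we obtain:

  H_1: rank ker ∂_1 − rank ∂_2 = (3 − 2) − 0 = 1, and there is no ∂_2, so H_1 ≅ Z.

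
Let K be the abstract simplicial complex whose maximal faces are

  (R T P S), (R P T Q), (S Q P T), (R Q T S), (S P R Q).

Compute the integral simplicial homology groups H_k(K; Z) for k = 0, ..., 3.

H_0 = Z,  H_1 = 0,  H_2 = 0,  H_3 = Z.

Fix the vertex order P < Q < R < S < T and write every simplex with vertices in increasing order. Then dim K = 3 and the simplices of K are:

  0-simplices (5): P, Q, R, S, T
  1-simplices (10): PQ, PR, PS, PT, QR, QS, QT, RS, RT, ST
  2-simplices (10): PQR, PQS, PQT, PRS, PRT, PST, QRS, QRT, QST, RST
  3-simplices (5): PQRS, PQRT, PQST, PRST, QRST

Hence C_0 ≅ Z^5, C_1 ≅ Z^10, C_2 ≅ Z^10, C_3 ≅ Z^5.

The boundary map ∂_1: C_1 → C_0 is given by ∂[p,q] = [q] − [p]. For instance
  ∂RT = T − R.
The resulting 5×10 matrix has rank 4, and its Smith normal form has invariant factors (1,1,1,1).

Boundary ∂_2: C_2 → C_1 acts by ∂[p,q,r] = [q,r] − [p,r] + [p,q]. For instance
  ∂QRT = RT − QT + QR,
  ∂PST = ST − PT + PS.
As a 10×10 matrix over Z this has rank 6, with invariant factors (1,1,1,1,1,1).

∂_3: C_3 → C_2 sends each 3-simplex σ to the alternating sum Σ_i (−1)^i (σ with its i-th vertex removed). For instance
  ∂QRST = RST − QST + QRT − QRS,
  ∂PRST = RST − PST + PRT − PRS.
This gives a 10×5 integer matrix of rank 4; reducing to Smith normal form yields diagonal entries (1,1,1,1).

Computing H_k = (kernel of ∂_k) / (image of ∂_{k+1}):

  H_0: rank C_0 − rank ∂_1 = 5 − 4 = 1, and the invariant factors of ∂_1 are all 1, so H_0 = Z.
  H_1: rank ker ∂_1 − rank ∂_2 = (10 − 4) − 6 = 0, and the invariant factors of ∂_2 are all 1, so H_1 = 0.
  H_2: rank ker ∂_2 − rank ∂_3 = (10 − 6) − 4 = 0, and the invariant factors of ∂_3 are all 1, so H_2 = 0.
  H_3: rank ker ∂_3 − rank ∂_4 = (5 − 4) − 0 = 1, and there is no ∂_4, so H_3 = Z.

As a check, the Euler characteristic is 5 − 10 + 10 − 5 = 0, which agrees with 1 − 0 + 0 − 1 = 0.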